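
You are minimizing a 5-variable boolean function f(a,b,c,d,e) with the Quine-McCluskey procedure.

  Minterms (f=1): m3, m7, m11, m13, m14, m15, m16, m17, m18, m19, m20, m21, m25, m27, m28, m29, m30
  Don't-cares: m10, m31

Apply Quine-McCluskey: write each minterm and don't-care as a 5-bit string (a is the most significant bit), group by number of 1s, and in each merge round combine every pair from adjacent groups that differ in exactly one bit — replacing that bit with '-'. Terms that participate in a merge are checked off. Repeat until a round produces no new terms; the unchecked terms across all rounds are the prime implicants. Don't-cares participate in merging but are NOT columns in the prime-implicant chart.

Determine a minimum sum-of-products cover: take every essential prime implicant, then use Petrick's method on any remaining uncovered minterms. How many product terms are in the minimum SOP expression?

6

[col 0] 00011*, 00111*, 01010*, 01011*, 01101*, 01110*, 01111*, 10000*, 10001*, 10010*, 10011*, 10100*, 10101*, 11001*, 11011*, 11100*, 11101*, 11110*, 11111*
[col 1] -0011*, -1011*, -1101*, -1110*, -1111*, 0-011*, 0-111*, 00-11*, 01-10*, 01-11*, 0101-*, 011-1*, 0111-*, 1-001*, 1-011*, 1-100*, 1-101*, 10-00*, 10-01*, 100-0*, 100-1*, 1000-*, 1001-*, 1010-*, 11-01*, 11-11*, 110-1*, 111-0*, 111-1*, 1110-*, 1111-*
[col 2] --011, -1-11, -11-1, -111-, 0--11, 01-1-, 1--01, 1-0-1, 1-10-, 10-0-, 100--, 11--1, 111--
Prime implicants: --011, -1-11, -11-1, -111-, 0--11, 01-1-, 1--01, 1-0-1, 1-10-, 10-0-, 100--, 11--1, 111--
PI chart (minterm → PIs covering it):
  3 | --011,0--11
  7 | 0--11  (sole → essential)
  11 | --011,-1-11,0--11,01-1-
  13 | -11-1  (sole → essential)
  14 | -111-,01-1-
  15 | -1-11,-11-1,-111-,0--11,01-1-
  16 | 10-0-,100--
  17 | 1--01,1-0-1,10-0-,100--
  18 | 100--  (sole → essential)
  19 | --011,1-0-1,100--
  20 | 1-10-,10-0-
  21 | 1--01,1-10-,10-0-
  25 | 1--01,1-0-1,11--1
  27 | --011,-1-11,1-0-1,11--1
  28 | 1-10-,111--
  29 | -11-1,1--01,1-10-,11--1,111--
  30 | -111-,111--
Essential prime implicants: -11-1, 0--11, 100--
Petrick residual → -111-, 1-0-1, 1-10-
Minimum SOP uses 6 PIs: bce + bcd + a'de + ac'e + acd' + ab'c'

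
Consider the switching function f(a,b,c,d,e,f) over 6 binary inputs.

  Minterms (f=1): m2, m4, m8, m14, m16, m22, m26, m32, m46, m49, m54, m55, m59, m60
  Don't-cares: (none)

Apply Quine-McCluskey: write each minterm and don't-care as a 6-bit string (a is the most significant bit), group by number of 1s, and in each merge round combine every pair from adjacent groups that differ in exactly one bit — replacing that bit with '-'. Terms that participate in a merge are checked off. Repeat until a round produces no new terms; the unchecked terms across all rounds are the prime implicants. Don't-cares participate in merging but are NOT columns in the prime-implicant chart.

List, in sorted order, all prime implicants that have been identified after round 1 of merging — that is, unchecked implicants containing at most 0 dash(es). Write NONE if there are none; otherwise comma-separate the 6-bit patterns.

size-2^0 implicants → 000010  000100  001000  001110(✓)  010000  010110(✓)  011010  100000  101110(✓)  110001  110110(✓)  110111(✓)  111011  111100
size-2^1 implicants → -01110  -10110  11011-
Unchecked terms (primes): -01110, -10110, 000010, 000100, 001000, 010000, 011010, 100000, 110001, 11011-, 111011, 111100

000010, 000100, 001000, 010000, 011010, 100000, 110001, 111011, 111100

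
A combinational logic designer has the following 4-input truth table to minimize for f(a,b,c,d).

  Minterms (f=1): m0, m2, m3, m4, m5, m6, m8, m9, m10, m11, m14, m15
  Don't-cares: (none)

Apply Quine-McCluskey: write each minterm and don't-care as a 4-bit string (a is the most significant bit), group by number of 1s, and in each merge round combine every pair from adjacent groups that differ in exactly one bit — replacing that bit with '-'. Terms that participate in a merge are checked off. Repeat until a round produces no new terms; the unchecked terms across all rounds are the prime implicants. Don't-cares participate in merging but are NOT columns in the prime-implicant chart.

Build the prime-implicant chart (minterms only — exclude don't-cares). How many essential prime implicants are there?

Round 0: 0000✓ 0010✓ 0011✓ 0100✓ 0101✓ 0110✓ 1000✓ 1001✓ 1010✓ 1011✓ 1110✓ 1111✓
Round 1: -000✓ -010✓ -011✓ -110✓ 0-00✓ 0-10✓ 00-0✓ 001-✓ 01-0✓ 010- 1-10✓ 1-11✓ 10-0✓ 10-1✓ 100-✓ 101-✓ 111-✓
Round 2: --10 -0-0 -01- 0--0 1-1- 10--
PIs = {--10, -0-0, -01-, 0--0, 010-, 1-1-, 10--}
Coverage chart:
  m0: -0-0,0--0
  m2: --10,-0-0,-01-,0--0
  m3: -01- ←essential
  m4: 0--0,010-
  m5: 010- ←essential
  m6: --10,0--0
  m8: -0-0,10--
  m9: 10-- ←essential
  m10: --10,-0-0,-01-,1-1-,10--
  m11: -01-,1-1-,10--
  m14: --10,1-1-
  m15: 1-1- ←essential
Essential: -01-, 010-, 1-1-, 10--

4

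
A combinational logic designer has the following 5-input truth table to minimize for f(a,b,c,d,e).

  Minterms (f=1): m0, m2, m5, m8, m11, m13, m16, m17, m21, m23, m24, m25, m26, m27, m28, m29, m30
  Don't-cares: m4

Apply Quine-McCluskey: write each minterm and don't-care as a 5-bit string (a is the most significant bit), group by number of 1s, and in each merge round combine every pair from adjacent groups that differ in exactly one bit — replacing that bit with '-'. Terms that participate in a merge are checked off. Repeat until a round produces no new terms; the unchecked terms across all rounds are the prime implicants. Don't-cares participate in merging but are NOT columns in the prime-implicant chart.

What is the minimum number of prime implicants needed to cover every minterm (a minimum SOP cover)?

[col 0] 00000*, 00010*, 00100*, 00101*, 01000*, 01011*, 01101*, 10000*, 10001*, 10101*, 10111*, 11000*, 11001*, 11010*, 11011*, 11100*, 11101*, 11110*
[col 1] -0000*, -0101*, -1000*, -1011, -1101*, 0-000*, 0-101*, 00-00, 000-0, 0010-, 1-000*, 1-001*, 1-101*, 10-01*, 1000-*, 101-1, 11-00*, 11-01*, 11-10*, 110-0*, 110-1*, 1100-*, 1101-*, 111-0*, 1110-*
[col 2] --000, --101, 1--01, 1-00-, 11--0, 11-0-, 110--
Prime implicants: --000, --101, -1011, 00-00, 000-0, 0010-, 1--01, 1-00-, 101-1, 11--0, 11-0-, 110--
PI chart (minterm → PIs covering it):
  0 | --000,00-00,000-0
  2 | 000-0  (sole → essential)
  5 | --101,0010-
  8 | --000  (sole → essential)
  11 | -1011  (sole → essential)
  13 | --101  (sole → essential)
  16 | --000,1-00-
  17 | 1--01,1-00-
  21 | --101,1--01,101-1
  23 | 101-1  (sole → essential)
  24 | --000,1-00-,11--0,11-0-,110--
  25 | 1--01,1-00-,11-0-,110--
  26 | 11--0,110--
  27 | -1011,110--
  28 | 11--0,11-0-
  29 | --101,1--01,11-0-
  30 | 11--0  (sole → essential)
Essential prime implicants: --000, --101, -1011, 000-0, 101-1, 11--0
Petrick residual → 1--01
Minimum SOP uses 7 PIs: c'd'e' + cd'e + bc'de + a'b'c'e' + ad'e + ab'ce + abe'

7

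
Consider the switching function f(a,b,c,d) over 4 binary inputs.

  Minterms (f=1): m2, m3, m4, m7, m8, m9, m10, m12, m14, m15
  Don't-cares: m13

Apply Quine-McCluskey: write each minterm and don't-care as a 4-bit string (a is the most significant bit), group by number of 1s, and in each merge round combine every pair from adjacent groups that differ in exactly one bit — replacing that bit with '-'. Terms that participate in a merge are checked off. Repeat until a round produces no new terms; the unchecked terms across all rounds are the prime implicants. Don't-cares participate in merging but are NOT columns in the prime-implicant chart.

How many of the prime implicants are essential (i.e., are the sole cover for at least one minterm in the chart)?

2

[col 0] 0010*, 0011*, 0100*, 0111*, 1000*, 1001*, 1010*, 1100*, 1101*, 1110*, 1111*
[col 1] -010, -100, -111, 0-11, 001-, 1-00*, 1-01*, 1-10*, 10-0*, 100-*, 11-0*, 11-1*, 110-*, 111-*
[col 2] 1--0, 1-0-, 11--
Prime implicants: -010, -100, -111, 0-11, 001-, 1--0, 1-0-, 11--
PI chart (minterm → PIs covering it):
  2 | -010,001-
  3 | 0-11,001-
  4 | -100  (sole → essential)
  7 | -111,0-11
  8 | 1--0,1-0-
  9 | 1-0-  (sole → essential)
  10 | -010,1--0
  12 | -100,1--0,1-0-,11--
  14 | 1--0,11--
  15 | -111,11--
Essential prime implicants: -100, 1-0-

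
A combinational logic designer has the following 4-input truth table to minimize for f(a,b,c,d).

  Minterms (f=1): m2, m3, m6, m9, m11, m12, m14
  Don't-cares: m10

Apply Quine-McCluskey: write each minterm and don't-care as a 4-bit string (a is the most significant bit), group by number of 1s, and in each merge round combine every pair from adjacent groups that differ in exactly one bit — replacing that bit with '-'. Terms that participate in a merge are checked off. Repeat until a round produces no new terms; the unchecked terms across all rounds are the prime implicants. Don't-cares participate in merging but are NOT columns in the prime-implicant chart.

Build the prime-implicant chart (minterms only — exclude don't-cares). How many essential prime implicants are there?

size-2^0 implicants → 0010(✓)  0011(✓)  0110(✓)  1001(✓)  1010(✓)  1011(✓)  1100(✓)  1110(✓)
size-2^1 implicants → -010(✓)  -011(✓)  -110(✓)  0-10(✓)  001-(✓)  1-10(✓)  10-1  101-(✓)  11-0
size-2^2 implicants → --10  -01-
Unchecked terms (primes): --10, -01-, 10-1, 11-0
Minterm coverage:
  m2 ⊆ --10,-01-
  m3 ⊆ -01- [E]
  m6 ⊆ --10 [E]
  m9 ⊆ 10-1 [E]
  m11 ⊆ -01-,10-1
  m12 ⊆ 11-0 [E]
  m14 ⊆ --10,11-0
E = {--10, -01-, 10-1, 11-0}

4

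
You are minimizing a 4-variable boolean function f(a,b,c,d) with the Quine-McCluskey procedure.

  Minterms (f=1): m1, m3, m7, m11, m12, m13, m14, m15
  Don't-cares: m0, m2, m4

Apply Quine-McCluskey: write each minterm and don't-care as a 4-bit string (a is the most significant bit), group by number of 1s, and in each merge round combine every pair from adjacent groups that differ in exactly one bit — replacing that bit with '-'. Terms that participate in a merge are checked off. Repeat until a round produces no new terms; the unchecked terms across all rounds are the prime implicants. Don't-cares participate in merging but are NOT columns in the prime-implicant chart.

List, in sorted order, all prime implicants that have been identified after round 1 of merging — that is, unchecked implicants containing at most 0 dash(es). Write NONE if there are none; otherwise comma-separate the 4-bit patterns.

NONE

[col 0] 0000*, 0001*, 0010*, 0011*, 0100*, 0111*, 1011*, 1100*, 1101*, 1110*, 1111*
[col 1] -011*, -100, -111*, 0-00, 0-11*, 00-0*, 00-1*, 000-*, 001-*, 1-11*, 11-0*, 11-1*, 110-*, 111-*
[col 2] --11, 00--, 11--
Prime implicants: --11, -100, 0-00, 00--, 11--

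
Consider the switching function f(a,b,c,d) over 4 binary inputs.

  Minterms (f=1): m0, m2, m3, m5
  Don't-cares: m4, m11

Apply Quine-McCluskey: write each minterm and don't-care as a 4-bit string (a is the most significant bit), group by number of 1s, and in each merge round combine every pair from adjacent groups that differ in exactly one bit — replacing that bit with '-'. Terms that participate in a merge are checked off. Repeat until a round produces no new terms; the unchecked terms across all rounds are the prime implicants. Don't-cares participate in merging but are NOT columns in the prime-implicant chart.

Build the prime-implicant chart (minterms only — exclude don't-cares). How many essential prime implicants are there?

1

[col 0] 0000*, 0010*, 0011*, 0100*, 0101*, 1011*
[col 1] -011, 0-00, 00-0, 001-, 010-
Prime implicants: -011, 0-00, 00-0, 001-, 010-
PI chart (minterm → PIs covering it):
  0 | 0-00,00-0
  2 | 00-0,001-
  3 | -011,001-
  5 | 010-  (sole → essential)
Essential prime implicants: 010-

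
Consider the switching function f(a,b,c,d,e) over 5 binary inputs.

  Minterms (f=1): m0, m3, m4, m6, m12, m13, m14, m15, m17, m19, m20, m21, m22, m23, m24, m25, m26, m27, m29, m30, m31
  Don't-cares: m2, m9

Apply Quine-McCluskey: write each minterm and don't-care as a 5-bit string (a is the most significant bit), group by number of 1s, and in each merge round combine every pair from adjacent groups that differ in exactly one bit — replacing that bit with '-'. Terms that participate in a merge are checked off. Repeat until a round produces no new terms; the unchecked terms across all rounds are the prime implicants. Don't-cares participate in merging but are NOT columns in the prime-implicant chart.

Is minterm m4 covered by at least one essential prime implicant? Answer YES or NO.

YES

[col 0] 00000*, 00010*, 00011*, 00100*, 00110*, 01001*, 01100*, 01101*, 01110*, 01111*, 10001*, 10011*, 10100*, 10101*, 10110*, 10111*, 11000*, 11001*, 11010*, 11011*, 11101*, 11110*, 11111*
[col 1] -0011, -0100*, -0110*, -1001*, -1101*, -1110*, -1111*, 0-100*, 0-110*, 00-00*, 00-10*, 000-0*, 0001-, 001-0*, 01-01*, 011-0*, 011-1*, 0110-*, 0111-*, 1-001*, 1-011*, 1-101*, 1-110*, 1-111*, 10-01*, 10-11*, 100-1*, 101-0*, 101-1*, 1010-*, 1011-*, 11-01*, 11-10*, 11-11*, 110-0*, 110-1*, 1100-*, 1101-*, 111-1*, 1111-*
[col 2] --110, -01-0, -1-01, -11-1, -111-, 0-1-0, 00--0, 011--, 1--01*, 1--11*, 1-0-1*, 1-1-1*, 1-11-, 10--1*, 101--, 11--1*, 11-1-, 110--
[col 3] 1---1
Prime implicants: --110, -0011, -01-0, -1-01, -11-1, -111-, 0-1-0, 00--0, 0001-, 011--, 1---1, 1-11-, 101--, 11-1-, 110--
PI chart (minterm → PIs covering it):
  0 | 00--0  (sole → essential)
  3 | -0011,0001-
  4 | -01-0,0-1-0,00--0
  6 | --110,-01-0,0-1-0,00--0
  12 | 0-1-0,011--
  13 | -1-01,-11-1,011--
  14 | --110,-111-,0-1-0,011--
  15 | -11-1,-111-,011--
  17 | 1---1  (sole → essential)
  19 | -0011,1---1
  20 | -01-0,101--
  21 | 1---1,101--
  22 | --110,-01-0,1-11-,101--
  23 | 1---1,1-11-,101--
  24 | 110--  (sole → essential)
  25 | -1-01,1---1,110--
  26 | 11-1-,110--
  27 | 1---1,11-1-,110--
  29 | -1-01,-11-1,1---1
  30 | --110,-111-,1-11-,11-1-
  31 | -11-1,-111-,1---1,1-11-,11-1-
Essential prime implicants: 00--0, 1---1, 110--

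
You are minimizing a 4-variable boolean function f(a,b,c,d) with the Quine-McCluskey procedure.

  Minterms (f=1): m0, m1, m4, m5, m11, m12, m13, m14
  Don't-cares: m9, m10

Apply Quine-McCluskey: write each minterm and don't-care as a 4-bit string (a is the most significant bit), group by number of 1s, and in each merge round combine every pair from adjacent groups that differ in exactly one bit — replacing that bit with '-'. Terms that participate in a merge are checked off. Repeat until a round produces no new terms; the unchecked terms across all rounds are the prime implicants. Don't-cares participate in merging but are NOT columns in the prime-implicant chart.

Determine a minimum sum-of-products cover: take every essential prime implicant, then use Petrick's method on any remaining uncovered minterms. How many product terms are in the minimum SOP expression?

4

size-2^0 implicants → 0000(✓)  0001(✓)  0100(✓)  0101(✓)  1001(✓)  1010(✓)  1011(✓)  1100(✓)  1101(✓)  1110(✓)
size-2^1 implicants → -001(✓)  -100(✓)  -101(✓)  0-00(✓)  0-01(✓)  000-(✓)  010-(✓)  1-01(✓)  1-10  10-1  101-  11-0  110-(✓)
size-2^2 implicants → --01  -10-  0-0-
Unchecked terms (primes): --01, -10-, 0-0-, 1-10, 10-1, 101-, 11-0
Minterm coverage:
  m0 ⊆ 0-0- [E]
  m1 ⊆ --01,0-0-
  m4 ⊆ -10-,0-0-
  m5 ⊆ --01,-10-,0-0-
  m11 ⊆ 10-1,101-
  m12 ⊆ -10-,11-0
  m13 ⊆ --01,-10-
  m14 ⊆ 1-10,11-0
E = {0-0-}
Petrick residual → --01, 10-1, 11-0
Cover = c'd + a'c' + ab'd + abd'  |cover|=4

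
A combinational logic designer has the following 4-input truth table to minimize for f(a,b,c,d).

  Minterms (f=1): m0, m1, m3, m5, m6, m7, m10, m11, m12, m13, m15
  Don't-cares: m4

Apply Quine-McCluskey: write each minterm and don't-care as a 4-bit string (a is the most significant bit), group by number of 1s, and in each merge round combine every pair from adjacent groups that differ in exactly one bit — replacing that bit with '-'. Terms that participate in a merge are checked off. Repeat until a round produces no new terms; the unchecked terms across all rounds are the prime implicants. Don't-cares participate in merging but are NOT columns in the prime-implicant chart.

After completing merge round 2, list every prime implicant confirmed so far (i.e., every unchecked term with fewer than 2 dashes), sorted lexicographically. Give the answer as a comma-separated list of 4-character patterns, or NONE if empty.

101-

[col 0] 0000*, 0001*, 0011*, 0100*, 0101*, 0110*, 0111*, 1010*, 1011*, 1100*, 1101*, 1111*
[col 1] -011*, -100*, -101*, -111*, 0-00*, 0-01*, 0-11*, 00-1*, 000-*, 01-0*, 01-1*, 010-*, 011-*, 1-11*, 101-, 11-1*, 110-*
[col 2] --11, -1-1, -10-, 0--1, 0-0-, 01--
Prime implicants: --11, -1-1, -10-, 0--1, 0-0-, 01--, 101-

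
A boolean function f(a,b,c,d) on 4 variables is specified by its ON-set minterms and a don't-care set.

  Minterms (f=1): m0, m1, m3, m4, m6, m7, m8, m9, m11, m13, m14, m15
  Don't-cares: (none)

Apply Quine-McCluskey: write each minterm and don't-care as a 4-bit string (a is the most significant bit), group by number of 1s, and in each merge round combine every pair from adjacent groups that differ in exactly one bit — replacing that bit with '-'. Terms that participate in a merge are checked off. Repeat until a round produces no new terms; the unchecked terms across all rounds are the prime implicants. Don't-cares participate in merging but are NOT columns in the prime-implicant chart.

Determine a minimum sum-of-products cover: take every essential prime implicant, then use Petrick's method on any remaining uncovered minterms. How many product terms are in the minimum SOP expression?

size-2^0 implicants → 0000(✓)  0001(✓)  0011(✓)  0100(✓)  0110(✓)  0111(✓)  1000(✓)  1001(✓)  1011(✓)  1101(✓)  1110(✓)  1111(✓)
size-2^1 implicants → -000(✓)  -001(✓)  -011(✓)  -110(✓)  -111(✓)  0-00  0-11(✓)  00-1(✓)  000-(✓)  01-0  011-(✓)  1-01(✓)  1-11(✓)  10-1(✓)  100-(✓)  11-1(✓)  111-(✓)
size-2^2 implicants → --11  -0-1  -00-  -11-  1--1
Unchecked terms (primes): --11, -0-1, -00-, -11-, 0-00, 01-0, 1--1
Minterm coverage:
  m0 ⊆ -00-,0-00
  m1 ⊆ -0-1,-00-
  m3 ⊆ --11,-0-1
  m4 ⊆ 0-00,01-0
  m6 ⊆ -11-,01-0
  m7 ⊆ --11,-11-
  m8 ⊆ -00- [E]
  m9 ⊆ -0-1,-00-,1--1
  m11 ⊆ --11,-0-1,1--1
  m13 ⊆ 1--1 [E]
  m14 ⊆ -11- [E]
  m15 ⊆ --11,-11-,1--1
E = {-00-, -11-, 1--1}
Petrick residual → --11, 0-00
Cover = cd + b'c' + bc + a'c'd' + ad  |cover|=5

5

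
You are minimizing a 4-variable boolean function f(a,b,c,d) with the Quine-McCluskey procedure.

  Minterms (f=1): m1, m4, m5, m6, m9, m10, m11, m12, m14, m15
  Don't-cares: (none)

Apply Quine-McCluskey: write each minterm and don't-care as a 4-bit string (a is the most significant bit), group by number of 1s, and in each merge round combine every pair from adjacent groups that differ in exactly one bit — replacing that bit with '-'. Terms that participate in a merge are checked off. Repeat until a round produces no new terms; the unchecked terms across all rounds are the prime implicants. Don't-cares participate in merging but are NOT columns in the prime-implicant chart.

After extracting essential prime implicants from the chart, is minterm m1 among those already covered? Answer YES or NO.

NO

size-2^0 implicants → 0001(✓)  0100(✓)  0101(✓)  0110(✓)  1001(✓)  1010(✓)  1011(✓)  1100(✓)  1110(✓)  1111(✓)
size-2^1 implicants → -001  -100(✓)  -110(✓)  0-01  01-0(✓)  010-  1-10(✓)  1-11(✓)  10-1  101-(✓)  11-0(✓)  111-(✓)
size-2^2 implicants → -1-0  1-1-
Unchecked terms (primes): -001, -1-0, 0-01, 010-, 1-1-, 10-1
Minterm coverage:
  m1 ⊆ -001,0-01
  m4 ⊆ -1-0,010-
  m5 ⊆ 0-01,010-
  m6 ⊆ -1-0 [E]
  m9 ⊆ -001,10-1
  m10 ⊆ 1-1- [E]
  m11 ⊆ 1-1-,10-1
  m12 ⊆ -1-0 [E]
  m14 ⊆ -1-0,1-1-
  m15 ⊆ 1-1- [E]
E = {-1-0, 1-1-}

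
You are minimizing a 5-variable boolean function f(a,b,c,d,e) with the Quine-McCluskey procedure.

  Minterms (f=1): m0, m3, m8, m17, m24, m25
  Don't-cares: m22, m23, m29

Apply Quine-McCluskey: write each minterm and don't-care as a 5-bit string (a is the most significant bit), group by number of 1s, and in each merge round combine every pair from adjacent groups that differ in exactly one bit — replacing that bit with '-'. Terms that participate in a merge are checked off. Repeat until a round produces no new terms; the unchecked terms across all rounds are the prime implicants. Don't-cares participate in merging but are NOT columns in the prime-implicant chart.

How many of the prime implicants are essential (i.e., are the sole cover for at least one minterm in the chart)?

size-2^0 implicants → 00000(✓)  00011  01000(✓)  10001(✓)  10110(✓)  10111(✓)  11000(✓)  11001(✓)  11101(✓)
size-2^1 implicants → -1000  0-000  1-001  1011-  11-01  1100-
Unchecked terms (primes): -1000, 0-000, 00011, 1-001, 1011-, 11-01, 1100-
Minterm coverage:
  m0 ⊆ 0-000 [E]
  m3 ⊆ 00011 [E]
  m8 ⊆ -1000,0-000
  m17 ⊆ 1-001 [E]
  m24 ⊆ -1000,1100-
  m25 ⊆ 1-001,11-01,1100-
E = {0-000, 00011, 1-001}

3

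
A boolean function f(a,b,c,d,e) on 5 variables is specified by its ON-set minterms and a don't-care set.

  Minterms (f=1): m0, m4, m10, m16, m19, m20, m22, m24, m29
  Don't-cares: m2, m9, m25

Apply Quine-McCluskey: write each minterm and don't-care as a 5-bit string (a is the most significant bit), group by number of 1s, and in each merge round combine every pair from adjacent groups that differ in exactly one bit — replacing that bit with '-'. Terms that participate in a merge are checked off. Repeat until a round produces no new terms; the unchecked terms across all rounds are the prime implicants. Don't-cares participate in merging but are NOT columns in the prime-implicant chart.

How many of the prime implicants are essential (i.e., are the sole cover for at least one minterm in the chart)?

Round 0: 00000✓ 00010✓ 00100✓ 01001✓ 01010✓ 10000✓ 10011 10100✓ 10110✓ 11000✓ 11001✓ 11101✓
Round 1: -0000✓ -0100✓ -1001 0-010 00-00✓ 000-0 1-000 10-00✓ 101-0 11-01 1100-
Round 2: -0-00
PIs = {-0-00, -1001, 0-010, 000-0, 1-000, 10011, 101-0, 11-01, 1100-}
Coverage chart:
  m0: -0-00,000-0
  m4: -0-00 ←essential
  m10: 0-010 ←essential
  m16: -0-00,1-000
  m19: 10011 ←essential
  m20: -0-00,101-0
  m22: 101-0 ←essential
  m24: 1-000,1100-
  m29: 11-01 ←essential
Essential: -0-00, 0-010, 10011, 101-0, 11-01

5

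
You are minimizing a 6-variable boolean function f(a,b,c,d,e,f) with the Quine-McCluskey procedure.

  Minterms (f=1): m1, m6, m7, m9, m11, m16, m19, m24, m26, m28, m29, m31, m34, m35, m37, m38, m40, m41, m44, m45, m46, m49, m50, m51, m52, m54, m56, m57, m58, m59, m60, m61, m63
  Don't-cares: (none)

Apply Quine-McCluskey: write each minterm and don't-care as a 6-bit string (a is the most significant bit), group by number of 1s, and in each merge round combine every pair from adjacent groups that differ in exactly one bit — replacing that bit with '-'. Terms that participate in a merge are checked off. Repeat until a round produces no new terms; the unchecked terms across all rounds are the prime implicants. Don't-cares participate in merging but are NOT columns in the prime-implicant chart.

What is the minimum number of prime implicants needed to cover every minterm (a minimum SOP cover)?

14

size-2^0 implicants → 000001(✓)  000110(✓)  000111(✓)  001001(✓)  001011(✓)  010000(✓)  010011(✓)  011000(✓)  011010(✓)  011100(✓)  011101(✓)  011111(✓)  100010(✓)  100011(✓)  100101(✓)  100110(✓)  101000(✓)  101001(✓)  101100(✓)  101101(✓)  101110(✓)  110001(✓)  110010(✓)  110011(✓)  110100(✓)  110110(✓)  111000(✓)  111001(✓)  111010(✓)  111011(✓)  111100(✓)  111101(✓)  111111(✓)
size-2^1 implicants → -00110  -01001  -10011  -11000(✓)  -11010(✓)  -11100(✓)  -11101(✓)  -11111(✓)  00-001  00011-  0010-1  01-000  011-00(✓)  0110-0(✓)  0111-1(✓)  01110-(✓)  1-0010(✓)  1-0011(✓)  1-0110(✓)  1-1000(✓)  1-1001(✓)  1-1100(✓)  1-1101(✓)  10-101  10-110  100-10(✓)  10001-(✓)  101-00(✓)  101-01(✓)  10100-(✓)  1011-0  10110-(✓)  11-001(✓)  11-010(✓)  11-011(✓)  11-100  110-10(✓)  1100-1(✓)  11001-(✓)  1101-0  111-00(✓)  111-01(✓)  111-11(✓)  1110-0(✓)  1110-1(✓)  11100-(✓)  11101-(✓)  1111-1(✓)  11110-(✓)
size-2^2 implicants → -11-00  -110-0  -111-1  -1110-  1-0-10  1-001-  1-1-00(✓)  1-1-01(✓)  1-100-(✓)  1-110-(✓)  101-0-(✓)  11-0-1  11-01-  111--1  111-0-(✓)  1110--
size-2^3 implicants → 1-1-0-
Unchecked terms (primes): -00110, -01001, -10011, -11-00, -110-0, -111-1, -1110-, 00-001, 00011-, 0010-1, 01-000, 1-0-10, 1-001-, 1-1-0-, 10-101, 10-110, 1011-0, 11-0-1, 11-01-, 11-100, 1101-0, 111--1, 1110--
Minterm coverage:
  m1 ⊆ 00-001 [E]
  m6 ⊆ -00110,00011-
  m7 ⊆ 00011- [E]
  m9 ⊆ -01001,00-001,0010-1
  m11 ⊆ 0010-1 [E]
  m16 ⊆ 01-000 [E]
  m19 ⊆ -10011 [E]
  m24 ⊆ -11-00,-110-0,01-000
  m26 ⊆ -110-0 [E]
  m28 ⊆ -11-00,-1110-
  m29 ⊆ -111-1,-1110-
  m31 ⊆ -111-1 [E]
  m34 ⊆ 1-0-10,1-001-
  m35 ⊆ 1-001- [E]
  m37 ⊆ 10-101 [E]
  m38 ⊆ -00110,1-0-10,10-110
  m40 ⊆ 1-1-0- [E]
  m41 ⊆ -01001,1-1-0-
  m44 ⊆ 1-1-0-,1011-0
  m45 ⊆ 1-1-0-,10-101
  m46 ⊆ 10-110,1011-0
  m49 ⊆ 11-0-1 [E]
  m50 ⊆ 1-0-10,1-001-,11-01-
  m51 ⊆ -10011,1-001-,11-0-1,11-01-
  m52 ⊆ 11-100,1101-0
  m54 ⊆ 1-0-10,1101-0
  m56 ⊆ -11-00,-110-0,1-1-0-,1110--
  m57 ⊆ 1-1-0-,11-0-1,111--1,1110--
  m58 ⊆ -110-0,11-01-,1110--
  m59 ⊆ 11-0-1,11-01-,111--1,1110--
  m60 ⊆ -11-00,-1110-,1-1-0-,11-100
  m61 ⊆ -111-1,-1110-,1-1-0-,111--1
  m63 ⊆ -111-1,111--1
E = {-10011, -110-0, -111-1, 00-001, 00011-, 0010-1, 01-000, 1-001-, 1-1-0-, 10-101, 11-0-1}
Petrick residual → -11-00, 10-110, 1101-0
Cover = bc'd'ef + bce'f' + bcd'f' + bcdf + a'b'd'e'f + a'b'c'de + a'b'cd'f + a'bd'e'f' + ac'd'e + ace' + ab'de'f + ab'def' + abd'f + abc'df'  |cover|=14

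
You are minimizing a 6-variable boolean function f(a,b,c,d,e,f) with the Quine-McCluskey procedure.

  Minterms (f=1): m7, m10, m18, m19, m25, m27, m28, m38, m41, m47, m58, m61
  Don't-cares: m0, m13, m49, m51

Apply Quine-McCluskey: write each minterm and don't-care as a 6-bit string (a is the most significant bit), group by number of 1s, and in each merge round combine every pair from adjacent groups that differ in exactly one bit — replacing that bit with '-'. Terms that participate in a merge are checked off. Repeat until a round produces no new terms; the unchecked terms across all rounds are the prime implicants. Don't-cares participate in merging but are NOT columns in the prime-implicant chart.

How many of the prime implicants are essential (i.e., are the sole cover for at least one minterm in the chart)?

10

Round 0: 000000 000111 001010 001101 010010✓ 010011✓ 011001✓ 011011✓ 011100 100110 101001 101111 110001✓ 110011✓ 111010 111101
Round 1: -10011 01-011 01001- 0110-1 1100-1
PIs = {-10011, 000000, 000111, 001010, 001101, 01-011, 01001-, 0110-1, 011100, 100110, 101001, 101111, 1100-1, 111010, 111101}
Coverage chart:
  m7: 000111 ←essential
  m10: 001010 ←essential
  m18: 01001- ←essential
  m19: -10011,01-011,01001-
  m25: 0110-1 ←essential
  m27: 01-011,0110-1
  m28: 011100 ←essential
  m38: 100110 ←essential
  m41: 101001 ←essential
  m47: 101111 ←essential
  m58: 111010 ←essential
  m61: 111101 ←essential
Essential: 000111, 001010, 01001-, 0110-1, 011100, 100110, 101001, 101111, 111010, 111101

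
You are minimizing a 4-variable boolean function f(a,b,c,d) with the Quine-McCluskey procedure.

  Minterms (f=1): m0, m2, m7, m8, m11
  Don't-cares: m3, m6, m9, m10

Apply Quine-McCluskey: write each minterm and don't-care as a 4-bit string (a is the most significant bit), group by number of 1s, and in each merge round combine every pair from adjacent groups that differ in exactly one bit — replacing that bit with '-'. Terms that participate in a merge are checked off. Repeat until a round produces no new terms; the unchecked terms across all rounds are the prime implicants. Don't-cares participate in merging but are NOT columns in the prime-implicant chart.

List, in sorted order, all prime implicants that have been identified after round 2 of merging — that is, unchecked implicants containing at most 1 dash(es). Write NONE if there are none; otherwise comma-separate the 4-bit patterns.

Round 0: 0000✓ 0010✓ 0011✓ 0110✓ 0111✓ 1000✓ 1001✓ 1010✓ 1011✓
Round 1: -000✓ -010✓ -011✓ 0-10✓ 0-11✓ 00-0✓ 001-✓ 011-✓ 10-0✓ 10-1✓ 100-✓ 101-✓
Round 2: -0-0 -01- 0-1- 10--
PIs = {-0-0, -01-, 0-1-, 10--}

NONE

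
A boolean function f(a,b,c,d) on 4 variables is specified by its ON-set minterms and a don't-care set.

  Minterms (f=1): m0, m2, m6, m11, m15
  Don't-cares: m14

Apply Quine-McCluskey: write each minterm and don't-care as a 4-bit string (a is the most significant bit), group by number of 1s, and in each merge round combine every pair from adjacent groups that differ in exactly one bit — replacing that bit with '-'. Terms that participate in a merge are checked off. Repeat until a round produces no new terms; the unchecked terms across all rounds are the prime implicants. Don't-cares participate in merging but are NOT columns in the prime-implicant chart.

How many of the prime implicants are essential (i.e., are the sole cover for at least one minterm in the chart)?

[col 0] 0000*, 0010*, 0110*, 1011*, 1110*, 1111*
[col 1] -110, 0-10, 00-0, 1-11, 111-
Prime implicants: -110, 0-10, 00-0, 1-11, 111-
PI chart (minterm → PIs covering it):
  0 | 00-0  (sole → essential)
  2 | 0-10,00-0
  6 | -110,0-10
  11 | 1-11  (sole → essential)
  15 | 1-11,111-
Essential prime implicants: 00-0, 1-11

2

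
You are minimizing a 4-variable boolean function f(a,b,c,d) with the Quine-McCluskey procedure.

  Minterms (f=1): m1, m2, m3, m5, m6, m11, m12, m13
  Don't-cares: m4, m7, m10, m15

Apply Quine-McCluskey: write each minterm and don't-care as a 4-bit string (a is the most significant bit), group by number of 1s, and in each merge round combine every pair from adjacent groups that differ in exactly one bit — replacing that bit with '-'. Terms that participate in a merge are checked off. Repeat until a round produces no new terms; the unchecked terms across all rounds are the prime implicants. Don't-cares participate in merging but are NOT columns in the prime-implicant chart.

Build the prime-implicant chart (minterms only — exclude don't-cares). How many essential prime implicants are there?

Round 0: 0001✓ 0010✓ 0011✓ 0100✓ 0101✓ 0110✓ 0111✓ 1010✓ 1011✓ 1100✓ 1101✓ 1111✓
Round 1: -010✓ -011✓ -100✓ -101✓ -111✓ 0-01✓ 0-10✓ 0-11✓ 00-1✓ 001-✓ 01-0✓ 01-1✓ 010-✓ 011-✓ 1-11✓ 101-✓ 11-1✓ 110-✓
Round 2: --11 -01- -1-1 -10- 0--1 0-1- 01--
PIs = {--11, -01-, -1-1, -10-, 0--1, 0-1-, 01--}
Coverage chart:
  m1: 0--1 ←essential
  m2: -01-,0-1-
  m3: --11,-01-,0--1,0-1-
  m5: -1-1,-10-,0--1,01--
  m6: 0-1-,01--
  m11: --11,-01-
  m12: -10- ←essential
  m13: -1-1,-10-
Essential: -10-, 0--1

2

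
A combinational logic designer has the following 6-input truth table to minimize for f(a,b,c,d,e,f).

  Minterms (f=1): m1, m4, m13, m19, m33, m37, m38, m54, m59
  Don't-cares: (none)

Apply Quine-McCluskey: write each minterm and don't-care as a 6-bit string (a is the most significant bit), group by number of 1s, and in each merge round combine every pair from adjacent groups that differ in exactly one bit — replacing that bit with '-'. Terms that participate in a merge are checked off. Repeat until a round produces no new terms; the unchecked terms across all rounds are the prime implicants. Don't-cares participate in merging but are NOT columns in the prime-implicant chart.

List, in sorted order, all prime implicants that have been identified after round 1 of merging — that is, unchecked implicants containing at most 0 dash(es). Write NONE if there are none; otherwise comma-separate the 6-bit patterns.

Round 0: 000001✓ 000100 001101 010011 100001✓ 100101✓ 100110✓ 110110✓ 111011
Round 1: -00001 1-0110 100-01
PIs = {-00001, 000100, 001101, 010011, 1-0110, 100-01, 111011}

000100, 001101, 010011, 111011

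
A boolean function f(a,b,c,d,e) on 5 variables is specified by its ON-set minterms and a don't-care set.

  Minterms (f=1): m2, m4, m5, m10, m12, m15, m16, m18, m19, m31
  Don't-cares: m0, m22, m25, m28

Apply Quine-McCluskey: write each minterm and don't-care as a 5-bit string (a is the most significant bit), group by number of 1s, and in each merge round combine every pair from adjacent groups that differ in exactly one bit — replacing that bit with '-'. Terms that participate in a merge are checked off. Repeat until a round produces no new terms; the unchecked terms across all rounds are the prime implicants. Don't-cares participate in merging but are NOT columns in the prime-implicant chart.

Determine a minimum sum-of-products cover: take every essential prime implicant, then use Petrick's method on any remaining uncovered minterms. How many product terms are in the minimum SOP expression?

Round 0: 00000✓ 00010✓ 00100✓ 00101✓ 01010✓ 01100✓ 01111✓ 10000✓ 10010✓ 10011✓ 10110✓ 11001 11100✓ 11111✓
Round 1: -0000✓ -0010✓ -1100 -1111 0-010 0-100 00-00 000-0✓ 0010- 10-10 100-0✓ 1001-
Round 2: -00-0
PIs = {-00-0, -1100, -1111, 0-010, 0-100, 00-00, 0010-, 10-10, 1001-, 11001}
Coverage chart:
  m2: -00-0,0-010
  m4: 0-100,00-00,0010-
  m5: 0010- ←essential
  m10: 0-010 ←essential
  m12: -1100,0-100
  m15: -1111 ←essential
  m16: -00-0 ←essential
  m18: -00-0,10-10,1001-
  m19: 1001- ←essential
  m31: -1111 ←essential
Essential: -00-0, -1111, 0-010, 0010-, 1001-
Petrick residual → -1100
Min cover (6 terms): b'c'e' + bcd'e' + bcde + a'c'de' + a'b'cd' + ab'c'd

6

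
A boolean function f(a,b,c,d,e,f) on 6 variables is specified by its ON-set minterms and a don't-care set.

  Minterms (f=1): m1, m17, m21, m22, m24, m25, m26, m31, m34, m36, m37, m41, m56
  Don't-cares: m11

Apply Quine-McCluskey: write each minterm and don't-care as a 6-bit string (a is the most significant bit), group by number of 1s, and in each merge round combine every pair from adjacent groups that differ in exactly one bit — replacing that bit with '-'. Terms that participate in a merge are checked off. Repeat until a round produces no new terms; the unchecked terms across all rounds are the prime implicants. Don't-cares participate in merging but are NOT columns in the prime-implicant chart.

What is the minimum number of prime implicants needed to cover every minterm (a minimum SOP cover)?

size-2^0 implicants → 000001(✓)  001011  010001(✓)  010101(✓)  010110  011000(✓)  011001(✓)  011010(✓)  011111  100010  100100(✓)  100101(✓)  101001  111000(✓)
size-2^1 implicants → -11000  0-0001  01-001  010-01  0110-0  01100-  10010-
Unchecked terms (primes): -11000, 0-0001, 001011, 01-001, 010-01, 010110, 0110-0, 01100-, 011111, 100010, 10010-, 101001
Minterm coverage:
  m1 ⊆ 0-0001 [E]
  m17 ⊆ 0-0001,01-001,010-01
  m21 ⊆ 010-01 [E]
  m22 ⊆ 010110 [E]
  m24 ⊆ -11000,0110-0,01100-
  m25 ⊆ 01-001,01100-
  m26 ⊆ 0110-0 [E]
  m31 ⊆ 011111 [E]
  m34 ⊆ 100010 [E]
  m36 ⊆ 10010- [E]
  m37 ⊆ 10010- [E]
  m41 ⊆ 101001 [E]
  m56 ⊆ -11000 [E]
E = {-11000, 0-0001, 010-01, 010110, 0110-0, 011111, 100010, 10010-, 101001}
Petrick residual → 01-001
Cover = bcd'e'f' + a'c'd'e'f + a'bd'e'f + a'bc'e'f + a'bc'def' + a'bcd'f' + a'bcdef + ab'c'd'ef' + ab'c'de' + ab'cd'e'f  |cover|=10

10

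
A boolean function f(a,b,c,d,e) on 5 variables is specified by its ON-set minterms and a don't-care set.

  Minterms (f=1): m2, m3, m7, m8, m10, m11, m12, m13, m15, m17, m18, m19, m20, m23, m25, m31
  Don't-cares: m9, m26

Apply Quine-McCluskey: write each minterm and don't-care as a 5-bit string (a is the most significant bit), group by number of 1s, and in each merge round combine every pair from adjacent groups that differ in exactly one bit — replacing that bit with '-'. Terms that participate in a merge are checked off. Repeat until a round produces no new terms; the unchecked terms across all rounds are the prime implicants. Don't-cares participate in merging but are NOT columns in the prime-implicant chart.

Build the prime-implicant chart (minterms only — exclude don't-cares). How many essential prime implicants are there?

[col 0] 00010*, 00011*, 00111*, 01000*, 01001*, 01010*, 01011*, 01100*, 01101*, 01111*, 10001*, 10010*, 10011*, 10100, 10111*, 11001*, 11010*, 11111*
[col 1] -0010*, -0011*, -0111*, -1001, -1010*, -1111*, 0-010*, 0-011*, 0-111*, 00-11*, 0001-*, 01-00*, 01-01*, 01-11*, 010-0*, 010-1*, 0100-*, 0101-*, 011-1*, 0110-*, 1-001, 1-010*, 1-111*, 10-11*, 100-1, 1001-*
[col 2] --010, --111, -0-11, -001-, 0--11, 0-01-, 01--1, 01-0-, 010--
Prime implicants: --010, --111, -0-11, -001-, -1001, 0--11, 0-01-, 01--1, 01-0-, 010--, 1-001, 100-1, 10100
PI chart (minterm → PIs covering it):
  2 | --010,-001-,0-01-
  3 | -0-11,-001-,0--11,0-01-
  7 | --111,-0-11,0--11
  8 | 01-0-,010--
  10 | --010,0-01-,010--
  11 | 0--11,0-01-,01--1,010--
  12 | 01-0-  (sole → essential)
  13 | 01--1,01-0-
  15 | --111,0--11,01--1
  17 | 1-001,100-1
  18 | --010,-001-
  19 | -0-11,-001-,100-1
  20 | 10100  (sole → essential)
  23 | --111,-0-11
  25 | -1001,1-001
  31 | --111  (sole → essential)
Essential prime implicants: --111, 01-0-, 10100

3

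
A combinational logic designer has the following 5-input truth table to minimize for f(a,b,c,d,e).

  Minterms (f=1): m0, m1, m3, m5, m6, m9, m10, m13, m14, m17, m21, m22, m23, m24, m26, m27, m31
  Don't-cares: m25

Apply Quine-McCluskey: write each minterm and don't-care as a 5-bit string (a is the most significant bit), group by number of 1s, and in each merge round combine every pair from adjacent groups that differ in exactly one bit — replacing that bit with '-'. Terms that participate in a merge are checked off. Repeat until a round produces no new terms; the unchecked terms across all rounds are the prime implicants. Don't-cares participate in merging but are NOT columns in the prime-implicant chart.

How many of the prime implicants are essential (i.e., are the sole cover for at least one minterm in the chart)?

[col 0] 00000*, 00001*, 00011*, 00101*, 00110*, 01001*, 01010*, 01101*, 01110*, 10001*, 10101*, 10110*, 10111*, 11000*, 11001*, 11010*, 11011*, 11111*
[col 1] -0001*, -0101*, -0110, -1001*, -1010, 0-001*, 0-101*, 0-110, 00-01*, 000-1, 0000-, 01-01*, 01-10, 1-001*, 1-111, 10-01*, 101-1, 1011-, 11-11, 110-0*, 110-1*, 1100-*, 1101-*
[col 2] --001, -0-01, 0--01, 110--
Prime implicants: --001, -0-01, -0110, -1010, 0--01, 0-110, 000-1, 0000-, 01-10, 1-111, 101-1, 1011-, 11-11, 110--
PI chart (minterm → PIs covering it):
  0 | 0000-  (sole → essential)
  1 | --001,-0-01,0--01,000-1,0000-
  3 | 000-1  (sole → essential)
  5 | -0-01,0--01
  6 | -0110,0-110
  9 | --001,0--01
  10 | -1010,01-10
  13 | 0--01  (sole → essential)
  14 | 0-110,01-10
  17 | --001,-0-01
  21 | -0-01,101-1
  22 | -0110,1011-
  23 | 1-111,101-1,1011-
  24 | 110--  (sole → essential)
  26 | -1010,110--
  27 | 11-11,110--
  31 | 1-111,11-11
Essential prime implicants: 0--01, 000-1, 0000-, 110--

4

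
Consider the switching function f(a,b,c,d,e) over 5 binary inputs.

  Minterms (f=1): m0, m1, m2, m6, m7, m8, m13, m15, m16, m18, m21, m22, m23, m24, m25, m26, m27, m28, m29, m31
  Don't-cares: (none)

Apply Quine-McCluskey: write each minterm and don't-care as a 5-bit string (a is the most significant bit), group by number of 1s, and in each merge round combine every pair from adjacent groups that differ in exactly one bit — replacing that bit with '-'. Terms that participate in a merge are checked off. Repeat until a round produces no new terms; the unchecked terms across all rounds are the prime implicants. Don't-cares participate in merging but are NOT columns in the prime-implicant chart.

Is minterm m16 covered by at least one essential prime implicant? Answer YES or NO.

size-2^0 implicants → 00000(✓)  00001(✓)  00010(✓)  00110(✓)  00111(✓)  01000(✓)  01101(✓)  01111(✓)  10000(✓)  10010(✓)  10101(✓)  10110(✓)  10111(✓)  11000(✓)  11001(✓)  11010(✓)  11011(✓)  11100(✓)  11101(✓)  11111(✓)
size-2^1 implicants → -0000(✓)  -0010(✓)  -0110(✓)  -0111(✓)  -1000(✓)  -1101(✓)  -1111(✓)  0-000(✓)  0-111(✓)  00-10(✓)  000-0(✓)  0000-  0011-(✓)  011-1(✓)  1-000(✓)  1-010(✓)  1-101(✓)  1-111(✓)  10-10(✓)  100-0(✓)  101-1(✓)  1011-(✓)  11-00(✓)  11-01(✓)  11-11(✓)  110-0(✓)  110-1(✓)  1100-(✓)  1101-(✓)  111-1(✓)  1110-(✓)
size-2^2 implicants → --000  --111  -0-10  -00-0  -011-  -11-1  1-0-0  1-1-1  11--1  11-0-  110--
Unchecked terms (primes): --000, --111, -0-10, -00-0, -011-, -11-1, 0000-, 1-0-0, 1-1-1, 11--1, 11-0-, 110--
Minterm coverage:
  m0 ⊆ --000,-00-0,0000-
  m1 ⊆ 0000- [E]
  m2 ⊆ -0-10,-00-0
  m6 ⊆ -0-10,-011-
  m7 ⊆ --111,-011-
  m8 ⊆ --000 [E]
  m13 ⊆ -11-1 [E]
  m15 ⊆ --111,-11-1
  m16 ⊆ --000,-00-0,1-0-0
  m18 ⊆ -0-10,-00-0,1-0-0
  m21 ⊆ 1-1-1 [E]
  m22 ⊆ -0-10,-011-
  m23 ⊆ --111,-011-,1-1-1
  m24 ⊆ --000,1-0-0,11-0-,110--
  m25 ⊆ 11--1,11-0-,110--
  m26 ⊆ 1-0-0,110--
  m27 ⊆ 11--1,110--
  m28 ⊆ 11-0- [E]
  m29 ⊆ -11-1,1-1-1,11--1,11-0-
  m31 ⊆ --111,-11-1,1-1-1,11--1
E = {--000, -11-1, 0000-, 1-1-1, 11-0-}

YES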